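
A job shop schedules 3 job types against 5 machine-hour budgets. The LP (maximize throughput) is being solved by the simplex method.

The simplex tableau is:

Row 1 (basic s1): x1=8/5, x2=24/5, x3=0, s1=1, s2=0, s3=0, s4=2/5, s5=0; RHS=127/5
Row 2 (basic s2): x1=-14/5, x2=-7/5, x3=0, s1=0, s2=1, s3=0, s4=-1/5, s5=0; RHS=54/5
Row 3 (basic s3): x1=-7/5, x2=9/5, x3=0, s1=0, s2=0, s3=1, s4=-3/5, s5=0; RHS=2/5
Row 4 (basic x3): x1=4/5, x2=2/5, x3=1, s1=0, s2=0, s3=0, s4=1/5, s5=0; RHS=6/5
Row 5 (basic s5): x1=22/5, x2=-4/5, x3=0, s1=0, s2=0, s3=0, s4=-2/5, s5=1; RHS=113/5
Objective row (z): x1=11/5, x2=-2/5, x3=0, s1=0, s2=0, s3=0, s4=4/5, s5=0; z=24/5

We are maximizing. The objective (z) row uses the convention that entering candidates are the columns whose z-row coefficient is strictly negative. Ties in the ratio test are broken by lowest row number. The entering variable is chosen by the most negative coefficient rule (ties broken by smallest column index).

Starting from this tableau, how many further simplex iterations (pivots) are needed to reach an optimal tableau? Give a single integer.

1

pivot: x2 in, s3 out → z = 44/9
No improving column remains; optimal.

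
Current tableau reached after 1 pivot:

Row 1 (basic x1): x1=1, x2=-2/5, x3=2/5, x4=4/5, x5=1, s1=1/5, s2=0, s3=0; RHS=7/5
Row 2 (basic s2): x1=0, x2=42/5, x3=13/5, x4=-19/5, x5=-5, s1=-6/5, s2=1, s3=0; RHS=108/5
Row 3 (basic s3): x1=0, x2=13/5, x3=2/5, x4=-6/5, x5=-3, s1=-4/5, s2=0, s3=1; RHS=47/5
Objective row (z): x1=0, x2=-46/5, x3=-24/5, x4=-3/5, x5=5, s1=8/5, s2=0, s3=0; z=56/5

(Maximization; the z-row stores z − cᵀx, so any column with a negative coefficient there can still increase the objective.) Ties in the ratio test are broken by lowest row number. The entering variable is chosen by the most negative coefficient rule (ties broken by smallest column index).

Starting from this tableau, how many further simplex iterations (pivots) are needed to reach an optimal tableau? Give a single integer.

2

pivot: x2 in, s2 out → z = 244/7
pivot: x4 in, x1 out → z = 696/13
No improving column remains; optimal.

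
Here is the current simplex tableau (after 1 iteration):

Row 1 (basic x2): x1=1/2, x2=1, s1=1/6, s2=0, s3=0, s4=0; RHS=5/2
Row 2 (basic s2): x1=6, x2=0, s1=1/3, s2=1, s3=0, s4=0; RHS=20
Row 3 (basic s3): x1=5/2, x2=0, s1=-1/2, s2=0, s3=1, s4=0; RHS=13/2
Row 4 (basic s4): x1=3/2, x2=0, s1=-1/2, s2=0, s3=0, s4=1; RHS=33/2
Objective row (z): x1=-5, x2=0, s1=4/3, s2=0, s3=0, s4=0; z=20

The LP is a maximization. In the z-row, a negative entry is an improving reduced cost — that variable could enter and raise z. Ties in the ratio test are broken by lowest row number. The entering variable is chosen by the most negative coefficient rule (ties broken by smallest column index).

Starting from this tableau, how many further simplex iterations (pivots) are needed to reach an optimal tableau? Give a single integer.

1

pivot: x1 in, s3 out → z = 33
No improving column remains; optimal.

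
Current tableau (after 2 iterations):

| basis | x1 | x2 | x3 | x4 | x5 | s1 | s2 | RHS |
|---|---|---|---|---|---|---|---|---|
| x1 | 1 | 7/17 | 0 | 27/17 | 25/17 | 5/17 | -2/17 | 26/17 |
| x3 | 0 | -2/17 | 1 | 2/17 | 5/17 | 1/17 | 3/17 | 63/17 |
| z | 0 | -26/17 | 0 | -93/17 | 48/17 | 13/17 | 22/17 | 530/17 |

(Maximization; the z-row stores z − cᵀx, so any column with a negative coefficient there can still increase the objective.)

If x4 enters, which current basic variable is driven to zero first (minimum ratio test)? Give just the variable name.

x1

Ratios: row 1 (x1): (26/17)/(27/17) = 26/27; row 2 (x3): (63/17)/(2/17) = 63/2.
Minimum ratio 26/27 is in the x1 row, so x1 leaves.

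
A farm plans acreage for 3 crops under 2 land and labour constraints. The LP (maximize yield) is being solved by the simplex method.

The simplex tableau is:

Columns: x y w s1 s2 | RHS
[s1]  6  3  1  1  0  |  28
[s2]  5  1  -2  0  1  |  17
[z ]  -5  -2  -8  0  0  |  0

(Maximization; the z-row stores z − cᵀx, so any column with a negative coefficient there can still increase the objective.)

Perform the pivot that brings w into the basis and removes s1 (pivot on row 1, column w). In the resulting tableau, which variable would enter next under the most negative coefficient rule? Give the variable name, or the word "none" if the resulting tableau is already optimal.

none

Pivot element 1. New z-row = old z-row − (-8)·(row 1/1).
Updated z-row coefficients: x: 43, y: 22, w: 0, s1: 8, s2: 0.
No coefficient is strictly negative; the tableau after this pivot is optimal.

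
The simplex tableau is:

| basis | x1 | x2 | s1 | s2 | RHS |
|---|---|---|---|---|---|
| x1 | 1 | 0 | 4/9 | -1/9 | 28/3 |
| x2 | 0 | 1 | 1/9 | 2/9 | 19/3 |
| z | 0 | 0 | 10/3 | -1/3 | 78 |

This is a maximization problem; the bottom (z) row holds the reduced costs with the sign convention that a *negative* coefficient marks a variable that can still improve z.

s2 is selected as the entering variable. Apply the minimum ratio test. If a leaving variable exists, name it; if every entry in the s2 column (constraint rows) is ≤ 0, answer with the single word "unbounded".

Ratios: row 1 (x1): entry -1/9 ≤ 0, skip; row 2 (x2): (19/3)/(2/9) = 57/2.
Minimum ratio is in the x2 row, so x2 leaves.

x2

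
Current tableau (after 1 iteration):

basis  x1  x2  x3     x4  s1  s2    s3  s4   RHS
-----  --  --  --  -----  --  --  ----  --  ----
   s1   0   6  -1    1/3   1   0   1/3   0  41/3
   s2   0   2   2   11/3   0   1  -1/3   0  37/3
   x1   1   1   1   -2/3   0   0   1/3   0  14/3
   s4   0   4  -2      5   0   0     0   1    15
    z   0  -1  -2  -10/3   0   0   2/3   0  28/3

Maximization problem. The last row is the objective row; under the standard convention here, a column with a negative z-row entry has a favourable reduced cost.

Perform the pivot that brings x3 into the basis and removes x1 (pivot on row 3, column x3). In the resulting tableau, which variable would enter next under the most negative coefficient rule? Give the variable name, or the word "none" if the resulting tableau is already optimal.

Pivot element 1. New z-row = old z-row − (-2)·(row 3/1).
Updated z-row coefficients: x1: 2, x2: 1, x3: 0, x4: -14/3, s1: 0, s2: 0, s3: 4/3, s4: 0.
The most negative is -14/3 in column x4, so x4 would enter next.

x4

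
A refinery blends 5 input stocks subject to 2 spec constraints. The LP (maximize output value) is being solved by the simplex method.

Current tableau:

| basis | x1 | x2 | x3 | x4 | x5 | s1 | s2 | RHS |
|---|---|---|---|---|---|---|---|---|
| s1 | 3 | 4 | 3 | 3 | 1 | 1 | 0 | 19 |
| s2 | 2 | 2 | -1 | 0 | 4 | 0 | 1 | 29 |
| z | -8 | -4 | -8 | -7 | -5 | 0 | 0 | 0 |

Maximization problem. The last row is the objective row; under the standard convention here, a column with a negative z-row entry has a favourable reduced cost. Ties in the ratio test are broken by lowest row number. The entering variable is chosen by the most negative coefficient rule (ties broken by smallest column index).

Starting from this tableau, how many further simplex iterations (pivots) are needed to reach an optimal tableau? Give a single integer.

3

pivot: x1 in, s1 out → z = 152/3
pivot: x5 in, s2 out → z = 621/10
pivot: x3 in, x1 out → z = 906/13
No improving column remains; optimal.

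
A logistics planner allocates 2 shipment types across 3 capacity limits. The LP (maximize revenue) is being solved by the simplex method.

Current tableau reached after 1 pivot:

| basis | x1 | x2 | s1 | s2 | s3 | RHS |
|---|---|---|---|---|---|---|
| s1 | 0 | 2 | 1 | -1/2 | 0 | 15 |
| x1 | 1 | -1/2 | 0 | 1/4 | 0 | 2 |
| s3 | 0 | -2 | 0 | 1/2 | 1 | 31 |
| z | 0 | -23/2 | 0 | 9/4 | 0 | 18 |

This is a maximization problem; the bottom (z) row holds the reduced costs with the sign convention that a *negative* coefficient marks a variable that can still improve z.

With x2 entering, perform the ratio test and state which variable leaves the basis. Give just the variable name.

Ratios: row 1 (s1): 15/2 = 15/2; row 2 (x1): entry -1/2 ≤ 0, skip; row 3 (s3): entry -2 ≤ 0, skip.
Minimum ratio 15/2 is in the s1 row, so s1 leaves.

s1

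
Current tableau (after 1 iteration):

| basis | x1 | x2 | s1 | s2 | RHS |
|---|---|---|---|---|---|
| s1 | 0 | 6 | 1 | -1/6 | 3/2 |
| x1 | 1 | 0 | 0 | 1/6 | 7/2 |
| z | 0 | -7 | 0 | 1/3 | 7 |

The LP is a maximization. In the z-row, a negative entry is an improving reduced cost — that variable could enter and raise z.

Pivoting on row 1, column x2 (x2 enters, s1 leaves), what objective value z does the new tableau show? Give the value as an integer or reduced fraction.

35/4

Minimum ratio for x2: (3/2)/6 = 1/4.
z changes by −(z-row coeff of x2)·ratio = −(-7)·(1/4) = 7/4.
New z = 7 + (7/4) = 35/4.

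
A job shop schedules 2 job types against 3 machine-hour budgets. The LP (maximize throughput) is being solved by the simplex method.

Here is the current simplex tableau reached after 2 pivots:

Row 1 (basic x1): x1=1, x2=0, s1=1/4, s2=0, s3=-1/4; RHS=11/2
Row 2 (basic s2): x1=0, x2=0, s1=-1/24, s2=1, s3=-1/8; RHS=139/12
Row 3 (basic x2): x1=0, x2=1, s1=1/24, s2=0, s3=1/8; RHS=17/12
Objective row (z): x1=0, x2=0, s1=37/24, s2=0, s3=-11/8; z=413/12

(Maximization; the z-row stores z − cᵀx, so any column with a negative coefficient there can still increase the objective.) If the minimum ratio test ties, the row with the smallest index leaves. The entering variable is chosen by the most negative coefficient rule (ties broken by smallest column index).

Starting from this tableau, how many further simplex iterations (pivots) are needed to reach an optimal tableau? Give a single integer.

1

pivot: s3 in, x2 out → z = 50
No improving column remains; optimal.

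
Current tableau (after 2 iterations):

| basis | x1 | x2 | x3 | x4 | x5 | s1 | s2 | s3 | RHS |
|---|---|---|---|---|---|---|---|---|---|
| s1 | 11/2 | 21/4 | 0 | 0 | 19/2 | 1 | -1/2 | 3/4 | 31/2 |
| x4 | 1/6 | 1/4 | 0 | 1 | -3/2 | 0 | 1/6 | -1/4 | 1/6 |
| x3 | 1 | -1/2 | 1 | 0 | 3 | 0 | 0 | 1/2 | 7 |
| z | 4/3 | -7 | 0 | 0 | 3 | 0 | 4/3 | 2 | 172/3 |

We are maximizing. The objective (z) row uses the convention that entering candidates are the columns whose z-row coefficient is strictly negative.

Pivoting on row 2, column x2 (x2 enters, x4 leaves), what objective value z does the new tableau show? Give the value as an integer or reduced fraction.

62

Minimum ratio for x2: (1/6)/(1/4) = 2/3.
z changes by −(z-row coeff of x2)·ratio = −(-7)·(2/3) = 14/3.
New z = 172/3 + (14/3) = 62.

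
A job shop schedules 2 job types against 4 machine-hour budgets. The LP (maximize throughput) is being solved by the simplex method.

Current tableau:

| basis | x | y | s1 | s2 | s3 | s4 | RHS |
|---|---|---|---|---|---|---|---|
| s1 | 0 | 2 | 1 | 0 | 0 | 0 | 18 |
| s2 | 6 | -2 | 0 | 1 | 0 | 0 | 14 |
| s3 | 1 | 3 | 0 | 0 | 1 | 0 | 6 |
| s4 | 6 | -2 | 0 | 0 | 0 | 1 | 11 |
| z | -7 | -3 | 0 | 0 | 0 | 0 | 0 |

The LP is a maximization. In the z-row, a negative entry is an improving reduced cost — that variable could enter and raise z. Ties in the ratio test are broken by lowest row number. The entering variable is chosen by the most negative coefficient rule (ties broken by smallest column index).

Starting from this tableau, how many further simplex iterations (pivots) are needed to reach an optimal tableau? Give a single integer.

pivot: x in, s4 out → z = 77/6
pivot: y in, s3 out → z = 39/2
No improving column remains; optimal.

2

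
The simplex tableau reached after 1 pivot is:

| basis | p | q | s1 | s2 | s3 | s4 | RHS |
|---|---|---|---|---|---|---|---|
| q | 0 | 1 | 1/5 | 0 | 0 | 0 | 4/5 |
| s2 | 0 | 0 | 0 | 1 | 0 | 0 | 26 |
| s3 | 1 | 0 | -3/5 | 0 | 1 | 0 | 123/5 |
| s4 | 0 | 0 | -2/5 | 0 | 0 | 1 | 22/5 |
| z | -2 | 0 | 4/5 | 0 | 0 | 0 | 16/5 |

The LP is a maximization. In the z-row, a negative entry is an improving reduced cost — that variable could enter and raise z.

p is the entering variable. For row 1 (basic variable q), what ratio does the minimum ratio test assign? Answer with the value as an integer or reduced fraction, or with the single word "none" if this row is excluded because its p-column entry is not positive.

The p entry in row 1 is 0 ≤ 0, so this row gives no ratio.

none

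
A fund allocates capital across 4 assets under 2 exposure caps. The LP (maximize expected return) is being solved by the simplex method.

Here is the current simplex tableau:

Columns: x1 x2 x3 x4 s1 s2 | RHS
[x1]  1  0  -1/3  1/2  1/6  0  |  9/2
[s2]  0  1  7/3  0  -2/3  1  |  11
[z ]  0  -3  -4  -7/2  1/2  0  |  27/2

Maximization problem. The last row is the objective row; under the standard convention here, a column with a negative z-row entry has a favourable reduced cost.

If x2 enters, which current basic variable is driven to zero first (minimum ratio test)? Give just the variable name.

s2

Ratios: row 1 (x1): entry 0 ≤ 0, skip; row 2 (s2): 11/1 = 11.
Minimum ratio 11 is in the s2 row, so s2 leaves.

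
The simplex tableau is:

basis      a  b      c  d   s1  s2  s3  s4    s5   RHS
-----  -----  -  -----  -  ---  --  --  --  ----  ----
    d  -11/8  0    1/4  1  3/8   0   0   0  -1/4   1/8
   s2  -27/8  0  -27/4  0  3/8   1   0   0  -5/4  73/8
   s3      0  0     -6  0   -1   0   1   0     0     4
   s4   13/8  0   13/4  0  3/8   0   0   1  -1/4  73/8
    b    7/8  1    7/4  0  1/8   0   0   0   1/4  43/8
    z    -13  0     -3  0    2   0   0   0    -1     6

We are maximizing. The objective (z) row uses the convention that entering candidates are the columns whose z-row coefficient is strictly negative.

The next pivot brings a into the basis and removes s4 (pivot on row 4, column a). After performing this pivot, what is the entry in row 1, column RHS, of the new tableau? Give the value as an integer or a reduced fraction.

Pivot element is row 4, column a: 13/8.
Normalize row 4: new (row 4, RHS) = (73/8)/(13/8) = 73/13.
row 1 ← row 1 − (-11/8)·(new row 4): 1/8 − (-11/8)·(73/13) = 102/13.

102/13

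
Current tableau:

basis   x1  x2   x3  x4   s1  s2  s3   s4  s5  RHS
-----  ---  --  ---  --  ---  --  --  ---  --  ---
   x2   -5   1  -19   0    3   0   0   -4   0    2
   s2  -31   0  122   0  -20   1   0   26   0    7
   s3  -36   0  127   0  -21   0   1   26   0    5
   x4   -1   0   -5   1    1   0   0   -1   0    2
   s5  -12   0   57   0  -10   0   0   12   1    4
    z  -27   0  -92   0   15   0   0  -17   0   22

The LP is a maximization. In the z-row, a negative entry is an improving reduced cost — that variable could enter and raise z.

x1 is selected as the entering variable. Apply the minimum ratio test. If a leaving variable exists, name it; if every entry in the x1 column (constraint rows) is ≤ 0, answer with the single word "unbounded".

x1-column entries: row 1: -5, row 2: -31, row 3: -36, row 4: -1, row 5: -12. All ≤ 0, so x1 can increase without bound; the LP is unbounded in this direction.

unbounded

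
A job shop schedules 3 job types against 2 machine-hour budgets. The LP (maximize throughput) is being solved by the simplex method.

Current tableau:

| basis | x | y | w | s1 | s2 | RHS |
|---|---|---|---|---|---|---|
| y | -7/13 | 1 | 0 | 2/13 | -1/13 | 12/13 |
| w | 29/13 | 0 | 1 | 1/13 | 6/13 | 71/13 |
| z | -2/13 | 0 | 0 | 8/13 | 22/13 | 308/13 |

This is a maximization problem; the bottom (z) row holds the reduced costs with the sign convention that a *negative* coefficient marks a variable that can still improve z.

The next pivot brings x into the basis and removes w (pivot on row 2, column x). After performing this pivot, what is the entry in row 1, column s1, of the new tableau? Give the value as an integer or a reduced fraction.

Pivot element is row 2, column x: 29/13.
Normalize row 2: new (row 2, s1) = (1/13)/(29/13) = 1/29.
row 1 ← row 1 − (-7/13)·(new row 2): 2/13 − (-7/13)·(1/29) = 5/29.

5/29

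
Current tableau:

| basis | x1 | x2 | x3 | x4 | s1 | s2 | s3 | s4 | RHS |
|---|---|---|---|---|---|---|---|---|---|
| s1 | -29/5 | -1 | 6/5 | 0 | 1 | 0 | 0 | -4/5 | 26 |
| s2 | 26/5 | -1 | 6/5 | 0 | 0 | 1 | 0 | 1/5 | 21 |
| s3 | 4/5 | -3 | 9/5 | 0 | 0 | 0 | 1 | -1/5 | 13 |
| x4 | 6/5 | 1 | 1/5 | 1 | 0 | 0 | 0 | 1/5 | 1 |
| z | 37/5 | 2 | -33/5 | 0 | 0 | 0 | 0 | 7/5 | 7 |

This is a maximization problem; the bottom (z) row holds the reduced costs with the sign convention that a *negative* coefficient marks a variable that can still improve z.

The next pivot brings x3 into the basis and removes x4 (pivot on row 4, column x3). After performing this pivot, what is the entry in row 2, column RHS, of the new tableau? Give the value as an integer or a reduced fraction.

15

Pivot element is row 4, column x3: 1/5.
Normalize row 4: new (row 4, RHS) = 1/(1/5) = 5.
row 2 ← row 2 − (6/5)·(new row 4): 21 − (6/5)·5 = 15.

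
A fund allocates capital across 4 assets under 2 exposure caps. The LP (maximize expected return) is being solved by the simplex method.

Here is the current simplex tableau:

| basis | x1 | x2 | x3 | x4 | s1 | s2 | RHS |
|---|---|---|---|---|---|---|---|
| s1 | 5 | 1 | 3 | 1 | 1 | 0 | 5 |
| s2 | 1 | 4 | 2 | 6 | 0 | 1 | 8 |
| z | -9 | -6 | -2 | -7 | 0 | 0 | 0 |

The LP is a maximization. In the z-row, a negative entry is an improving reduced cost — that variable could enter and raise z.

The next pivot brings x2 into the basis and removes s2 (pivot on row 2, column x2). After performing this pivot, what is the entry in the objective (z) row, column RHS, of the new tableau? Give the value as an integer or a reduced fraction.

Pivot element is row 2, column x2: 4.
Normalize row 2: new (row 2, RHS) = 8/4 = 2.
z-row ← z-row − (-6)·(new row 2): 0 − (-6)·2 = 12.

12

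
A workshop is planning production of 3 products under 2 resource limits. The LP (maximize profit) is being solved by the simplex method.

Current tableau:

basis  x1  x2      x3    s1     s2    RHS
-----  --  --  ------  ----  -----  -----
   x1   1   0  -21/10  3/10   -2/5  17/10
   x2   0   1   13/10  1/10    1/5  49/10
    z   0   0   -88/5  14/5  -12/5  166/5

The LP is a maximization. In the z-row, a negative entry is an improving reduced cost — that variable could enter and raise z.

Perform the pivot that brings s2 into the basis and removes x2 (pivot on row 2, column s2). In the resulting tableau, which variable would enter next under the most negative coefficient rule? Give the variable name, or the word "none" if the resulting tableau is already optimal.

x3

Pivot element 1/5. New z-row = old z-row − (-12/5)·(row 2/(1/5)).
Updated z-row coefficients: x1: 0, x2: 12, x3: -2, s1: 4, s2: 0.
The most negative is -2 in column x3, so x3 would enter next.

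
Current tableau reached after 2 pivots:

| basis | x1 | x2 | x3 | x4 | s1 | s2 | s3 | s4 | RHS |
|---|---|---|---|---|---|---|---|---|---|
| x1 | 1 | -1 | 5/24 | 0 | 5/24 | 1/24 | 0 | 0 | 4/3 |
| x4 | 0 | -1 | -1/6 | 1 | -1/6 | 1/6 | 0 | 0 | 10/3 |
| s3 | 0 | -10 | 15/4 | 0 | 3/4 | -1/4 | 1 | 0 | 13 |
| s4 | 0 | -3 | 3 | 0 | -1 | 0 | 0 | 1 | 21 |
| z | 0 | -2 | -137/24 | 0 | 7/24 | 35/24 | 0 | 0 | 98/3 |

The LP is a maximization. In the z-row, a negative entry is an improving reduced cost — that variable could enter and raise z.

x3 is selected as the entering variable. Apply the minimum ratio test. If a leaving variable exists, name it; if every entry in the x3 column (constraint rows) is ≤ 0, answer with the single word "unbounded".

s3

Ratios: row 1 (x1): (4/3)/(5/24) = 32/5; row 2 (x4): entry -1/6 ≤ 0, skip; row 3 (s3): 13/(15/4) = 52/15; row 4 (s4): 21/3 = 7.
Minimum ratio is in the s3 row, so s3 leaves.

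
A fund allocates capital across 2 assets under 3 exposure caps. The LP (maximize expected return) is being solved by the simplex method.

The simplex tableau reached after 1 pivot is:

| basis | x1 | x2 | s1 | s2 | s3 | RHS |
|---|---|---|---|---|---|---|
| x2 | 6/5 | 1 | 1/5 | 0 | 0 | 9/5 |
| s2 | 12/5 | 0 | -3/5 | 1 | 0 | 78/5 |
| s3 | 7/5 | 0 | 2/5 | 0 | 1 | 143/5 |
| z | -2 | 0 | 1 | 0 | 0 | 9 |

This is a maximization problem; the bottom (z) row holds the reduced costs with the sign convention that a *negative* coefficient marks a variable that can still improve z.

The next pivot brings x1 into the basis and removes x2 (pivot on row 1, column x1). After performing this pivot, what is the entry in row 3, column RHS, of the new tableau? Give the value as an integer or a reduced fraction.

53/2

Pivot element is row 1, column x1: 6/5.
Normalize row 1: new (row 1, RHS) = (9/5)/(6/5) = 3/2.
row 3 ← row 3 − (7/5)·(new row 1): 143/5 − (7/5)·(3/2) = 53/2.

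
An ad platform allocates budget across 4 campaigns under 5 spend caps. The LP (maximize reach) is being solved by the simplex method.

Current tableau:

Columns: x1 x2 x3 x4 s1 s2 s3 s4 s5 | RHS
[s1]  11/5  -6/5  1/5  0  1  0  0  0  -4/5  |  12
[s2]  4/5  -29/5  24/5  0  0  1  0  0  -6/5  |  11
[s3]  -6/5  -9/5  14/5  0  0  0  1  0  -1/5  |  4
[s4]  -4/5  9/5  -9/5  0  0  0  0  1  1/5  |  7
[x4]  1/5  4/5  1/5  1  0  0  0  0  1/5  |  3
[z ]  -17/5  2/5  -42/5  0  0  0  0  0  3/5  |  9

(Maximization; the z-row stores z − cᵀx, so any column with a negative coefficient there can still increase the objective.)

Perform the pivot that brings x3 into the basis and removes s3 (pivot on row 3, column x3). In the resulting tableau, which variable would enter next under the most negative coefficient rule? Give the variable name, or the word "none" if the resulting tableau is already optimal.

x1

Pivot element 14/5. New z-row = old z-row − (-42/5)·(row 3/(14/5)).
Updated z-row coefficients: x1: -7, x2: -5, x3: 0, x4: 0, s1: 0, s2: 0, s3: 3, s4: 0, s5: 0.
The most negative is -7 in column x1, so x1 would enter next.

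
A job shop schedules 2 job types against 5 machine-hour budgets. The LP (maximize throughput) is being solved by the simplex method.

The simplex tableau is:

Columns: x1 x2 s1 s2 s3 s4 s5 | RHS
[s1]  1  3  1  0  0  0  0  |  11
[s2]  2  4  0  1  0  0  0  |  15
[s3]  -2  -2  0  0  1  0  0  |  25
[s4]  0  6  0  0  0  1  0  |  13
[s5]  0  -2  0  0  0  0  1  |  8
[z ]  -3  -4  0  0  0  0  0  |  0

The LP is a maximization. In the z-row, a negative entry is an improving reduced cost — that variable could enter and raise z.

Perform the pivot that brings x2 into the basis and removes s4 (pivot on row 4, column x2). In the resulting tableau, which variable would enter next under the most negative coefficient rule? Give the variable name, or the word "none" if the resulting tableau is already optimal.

Pivot element 6. New z-row = old z-row − (-4)·(row 4/6).
Updated z-row coefficients: x1: -3, x2: 0, s1: 0, s2: 0, s3: 0, s4: 2/3, s5: 0.
The most negative is -3 in column x1, so x1 would enter next.

x1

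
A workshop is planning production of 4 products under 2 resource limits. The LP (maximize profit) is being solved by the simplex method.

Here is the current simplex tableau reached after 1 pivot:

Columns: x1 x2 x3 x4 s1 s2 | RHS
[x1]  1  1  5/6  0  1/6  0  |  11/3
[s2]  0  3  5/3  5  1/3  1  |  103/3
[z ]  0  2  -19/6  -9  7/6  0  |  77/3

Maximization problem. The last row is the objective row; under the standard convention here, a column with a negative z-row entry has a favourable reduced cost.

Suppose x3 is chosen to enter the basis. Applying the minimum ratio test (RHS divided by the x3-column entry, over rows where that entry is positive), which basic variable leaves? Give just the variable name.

x1

Ratios: row 1 (x1): (11/3)/(5/6) = 22/5; row 2 (s2): (103/3)/(5/3) = 103/5.
Minimum ratio 22/5 is in the x1 row, so x1 leaves.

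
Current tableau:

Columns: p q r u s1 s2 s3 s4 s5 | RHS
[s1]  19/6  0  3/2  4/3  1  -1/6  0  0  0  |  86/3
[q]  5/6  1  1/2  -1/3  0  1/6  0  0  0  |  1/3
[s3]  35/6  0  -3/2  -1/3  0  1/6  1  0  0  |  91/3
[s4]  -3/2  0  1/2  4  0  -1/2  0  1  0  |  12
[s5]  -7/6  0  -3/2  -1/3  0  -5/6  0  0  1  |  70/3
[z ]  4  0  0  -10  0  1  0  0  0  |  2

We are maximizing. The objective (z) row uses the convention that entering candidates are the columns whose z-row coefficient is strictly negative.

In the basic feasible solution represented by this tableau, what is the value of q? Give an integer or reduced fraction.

q is basic (row 2); its value is the RHS of that row: 1/3.

1/3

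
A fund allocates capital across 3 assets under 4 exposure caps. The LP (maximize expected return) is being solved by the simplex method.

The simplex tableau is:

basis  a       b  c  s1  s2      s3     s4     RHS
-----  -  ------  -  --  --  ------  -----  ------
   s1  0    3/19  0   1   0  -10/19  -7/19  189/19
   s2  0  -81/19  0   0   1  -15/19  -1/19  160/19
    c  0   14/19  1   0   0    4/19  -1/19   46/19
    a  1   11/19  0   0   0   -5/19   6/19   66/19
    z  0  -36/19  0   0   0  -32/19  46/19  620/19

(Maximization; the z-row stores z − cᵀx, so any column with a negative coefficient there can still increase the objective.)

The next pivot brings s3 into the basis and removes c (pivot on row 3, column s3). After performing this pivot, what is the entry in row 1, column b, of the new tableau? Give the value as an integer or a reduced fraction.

Pivot element is row 3, column s3: 4/19.
Normalize row 3: new (row 3, b) = (14/19)/(4/19) = 7/2.
row 1 ← row 1 − (-10/19)·(new row 3): 3/19 − (-10/19)·(7/2) = 2.

2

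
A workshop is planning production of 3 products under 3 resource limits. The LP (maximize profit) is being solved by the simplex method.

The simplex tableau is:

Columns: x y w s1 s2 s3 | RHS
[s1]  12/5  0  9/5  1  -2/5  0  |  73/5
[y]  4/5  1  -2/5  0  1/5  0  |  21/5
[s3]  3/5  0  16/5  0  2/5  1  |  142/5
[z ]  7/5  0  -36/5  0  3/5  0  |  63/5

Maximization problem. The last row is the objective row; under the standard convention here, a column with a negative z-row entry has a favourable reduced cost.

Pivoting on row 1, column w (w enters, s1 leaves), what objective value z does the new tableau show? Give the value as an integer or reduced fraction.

71

Minimum ratio for w: (73/5)/(9/5) = 73/9.
z changes by −(z-row coeff of w)·ratio = −(-36/5)·(73/9) = 292/5.
New z = 63/5 + (292/5) = 71.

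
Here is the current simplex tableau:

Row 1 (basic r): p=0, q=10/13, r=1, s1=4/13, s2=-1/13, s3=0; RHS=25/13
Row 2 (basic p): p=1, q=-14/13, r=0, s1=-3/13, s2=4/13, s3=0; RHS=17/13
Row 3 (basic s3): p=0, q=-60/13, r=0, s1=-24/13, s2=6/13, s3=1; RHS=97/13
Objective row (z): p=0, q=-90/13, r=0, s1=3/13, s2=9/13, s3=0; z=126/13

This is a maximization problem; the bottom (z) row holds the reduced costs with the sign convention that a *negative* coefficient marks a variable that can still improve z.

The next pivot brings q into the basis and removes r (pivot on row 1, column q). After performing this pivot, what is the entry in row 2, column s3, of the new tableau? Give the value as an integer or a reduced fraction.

Pivot element is row 1, column q: 10/13.
Normalize row 1: new (row 1, s3) = 0/(10/13) = 0.
row 2 ← row 2 − (-14/13)·(new row 1): 0 − (-14/13)·0 = 0.

0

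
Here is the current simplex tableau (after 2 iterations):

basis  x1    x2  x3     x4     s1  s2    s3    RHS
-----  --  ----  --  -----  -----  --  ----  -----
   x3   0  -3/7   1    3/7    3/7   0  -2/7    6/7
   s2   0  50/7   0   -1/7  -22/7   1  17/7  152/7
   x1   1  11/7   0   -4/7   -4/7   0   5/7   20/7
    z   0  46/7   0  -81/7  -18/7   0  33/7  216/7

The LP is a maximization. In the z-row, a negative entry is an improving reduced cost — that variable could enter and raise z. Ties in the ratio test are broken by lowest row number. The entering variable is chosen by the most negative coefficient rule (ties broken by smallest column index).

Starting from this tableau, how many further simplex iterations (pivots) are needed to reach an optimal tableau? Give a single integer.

3

pivot: x4 in, x3 out → z = 54
pivot: x2 in, s2 out → z = 488/7
pivot: s3 in, x2 out → z = 576/7
No improving column remains; optimal.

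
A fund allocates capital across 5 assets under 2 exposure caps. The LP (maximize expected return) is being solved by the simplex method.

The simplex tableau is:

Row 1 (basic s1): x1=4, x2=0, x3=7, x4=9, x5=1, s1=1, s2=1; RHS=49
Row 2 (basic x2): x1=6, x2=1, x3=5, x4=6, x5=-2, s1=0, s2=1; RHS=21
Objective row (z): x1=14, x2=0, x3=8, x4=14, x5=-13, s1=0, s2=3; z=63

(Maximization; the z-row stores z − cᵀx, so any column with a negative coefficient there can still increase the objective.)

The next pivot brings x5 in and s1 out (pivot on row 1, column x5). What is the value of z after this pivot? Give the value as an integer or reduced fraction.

700

Minimum ratio for x5: 49/1 = 49.
z changes by −(z-row coeff of x5)·ratio = −(-13)·49 = 637.
New z = 63 + 637 = 700.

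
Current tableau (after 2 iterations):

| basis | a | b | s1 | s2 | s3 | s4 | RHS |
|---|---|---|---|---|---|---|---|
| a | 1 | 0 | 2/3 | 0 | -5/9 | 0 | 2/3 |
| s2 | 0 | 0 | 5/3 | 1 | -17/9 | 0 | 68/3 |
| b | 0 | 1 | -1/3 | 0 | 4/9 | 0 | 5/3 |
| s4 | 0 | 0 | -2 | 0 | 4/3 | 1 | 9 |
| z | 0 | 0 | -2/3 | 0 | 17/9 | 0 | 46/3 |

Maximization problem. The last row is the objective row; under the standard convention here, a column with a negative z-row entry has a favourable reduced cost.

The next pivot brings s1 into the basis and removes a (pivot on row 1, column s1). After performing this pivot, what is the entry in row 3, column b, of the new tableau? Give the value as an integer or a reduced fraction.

Pivot element is row 1, column s1: 2/3.
Normalize row 1: new (row 1, b) = 0/(2/3) = 0.
row 3 ← row 3 − (-1/3)·(new row 1): 1 − (-1/3)·0 = 1.

1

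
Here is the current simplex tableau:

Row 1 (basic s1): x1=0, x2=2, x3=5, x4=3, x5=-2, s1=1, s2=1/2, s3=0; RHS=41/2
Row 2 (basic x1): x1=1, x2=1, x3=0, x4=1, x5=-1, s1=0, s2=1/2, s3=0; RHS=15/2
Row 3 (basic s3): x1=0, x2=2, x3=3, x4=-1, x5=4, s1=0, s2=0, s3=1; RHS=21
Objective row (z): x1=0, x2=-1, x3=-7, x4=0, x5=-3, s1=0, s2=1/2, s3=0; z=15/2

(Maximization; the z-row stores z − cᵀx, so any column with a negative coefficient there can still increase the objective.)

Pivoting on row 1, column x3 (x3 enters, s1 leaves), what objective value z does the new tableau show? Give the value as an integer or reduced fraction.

Minimum ratio for x3: (41/2)/5 = 41/10.
z changes by −(z-row coeff of x3)·ratio = −(-7)·(41/10) = 287/10.
New z = 15/2 + (287/10) = 181/5.

181/5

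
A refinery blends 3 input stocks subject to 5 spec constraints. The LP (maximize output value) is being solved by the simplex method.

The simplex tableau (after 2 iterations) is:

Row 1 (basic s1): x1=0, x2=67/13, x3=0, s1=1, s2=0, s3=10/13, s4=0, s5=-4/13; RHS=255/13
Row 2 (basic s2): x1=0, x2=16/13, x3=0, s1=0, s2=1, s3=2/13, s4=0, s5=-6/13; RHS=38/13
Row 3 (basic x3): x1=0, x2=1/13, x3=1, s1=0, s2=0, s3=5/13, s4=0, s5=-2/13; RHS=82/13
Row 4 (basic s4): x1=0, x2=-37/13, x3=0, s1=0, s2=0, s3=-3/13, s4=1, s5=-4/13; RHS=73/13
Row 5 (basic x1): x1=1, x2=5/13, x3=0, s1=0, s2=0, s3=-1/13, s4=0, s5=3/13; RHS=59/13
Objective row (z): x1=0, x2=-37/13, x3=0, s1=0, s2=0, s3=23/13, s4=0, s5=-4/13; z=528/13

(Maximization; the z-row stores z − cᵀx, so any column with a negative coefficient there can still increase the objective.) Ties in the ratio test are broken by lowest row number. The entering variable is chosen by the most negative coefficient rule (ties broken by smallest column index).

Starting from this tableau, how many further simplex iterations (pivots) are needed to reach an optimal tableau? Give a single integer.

pivot: x2 in, s2 out → z = 379/8
pivot: s5 in, s1 out → z = 697/13
pivot: s2 in, x1 out → z = 973/17
No improving column remains; optimal.

3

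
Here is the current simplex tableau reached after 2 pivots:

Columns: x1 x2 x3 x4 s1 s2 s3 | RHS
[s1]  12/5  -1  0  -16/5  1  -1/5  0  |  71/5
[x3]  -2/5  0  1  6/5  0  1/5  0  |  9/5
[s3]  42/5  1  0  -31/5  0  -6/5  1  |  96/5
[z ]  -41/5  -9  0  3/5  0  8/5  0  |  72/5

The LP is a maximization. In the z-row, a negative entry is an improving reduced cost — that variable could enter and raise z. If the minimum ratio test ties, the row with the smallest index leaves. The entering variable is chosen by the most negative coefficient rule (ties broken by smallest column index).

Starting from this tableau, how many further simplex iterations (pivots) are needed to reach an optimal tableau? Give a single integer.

2

pivot: x2 in, s3 out → z = 936/5
pivot: x4 in, x3 out → z = 270
No improving column remains; optimal.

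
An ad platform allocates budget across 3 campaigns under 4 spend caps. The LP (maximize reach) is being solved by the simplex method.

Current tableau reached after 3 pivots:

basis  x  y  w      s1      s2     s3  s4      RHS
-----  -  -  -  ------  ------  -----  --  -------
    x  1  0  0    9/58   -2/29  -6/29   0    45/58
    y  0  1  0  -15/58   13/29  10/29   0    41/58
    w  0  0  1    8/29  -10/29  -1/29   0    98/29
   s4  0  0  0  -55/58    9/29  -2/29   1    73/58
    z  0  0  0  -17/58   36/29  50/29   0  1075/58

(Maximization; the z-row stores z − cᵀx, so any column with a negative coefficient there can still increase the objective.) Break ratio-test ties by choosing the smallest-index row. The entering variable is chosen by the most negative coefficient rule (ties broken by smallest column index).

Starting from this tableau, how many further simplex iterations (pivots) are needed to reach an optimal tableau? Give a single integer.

1

pivot: s1 in, x out → z = 20
No improving column remains; optimal.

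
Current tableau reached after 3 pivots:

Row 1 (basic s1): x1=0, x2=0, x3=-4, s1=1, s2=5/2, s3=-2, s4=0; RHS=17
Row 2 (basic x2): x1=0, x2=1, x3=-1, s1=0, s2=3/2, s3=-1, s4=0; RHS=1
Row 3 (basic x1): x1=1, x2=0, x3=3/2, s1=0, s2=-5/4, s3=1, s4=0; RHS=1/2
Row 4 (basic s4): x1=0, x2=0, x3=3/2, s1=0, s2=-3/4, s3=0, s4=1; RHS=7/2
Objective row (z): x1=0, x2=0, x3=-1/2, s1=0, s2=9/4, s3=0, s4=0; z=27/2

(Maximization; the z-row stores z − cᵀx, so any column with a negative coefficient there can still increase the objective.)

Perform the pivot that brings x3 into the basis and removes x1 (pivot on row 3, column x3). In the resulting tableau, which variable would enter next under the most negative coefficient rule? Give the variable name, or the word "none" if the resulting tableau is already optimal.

Pivot element 3/2. New z-row = old z-row − (-1/2)·(row 3/(3/2)).
Updated z-row coefficients: x1: 1/3, x2: 0, x3: 0, s1: 0, s2: 11/6, s3: 1/3, s4: 0.
No coefficient is strictly negative; the tableau after this pivot is optimal.

none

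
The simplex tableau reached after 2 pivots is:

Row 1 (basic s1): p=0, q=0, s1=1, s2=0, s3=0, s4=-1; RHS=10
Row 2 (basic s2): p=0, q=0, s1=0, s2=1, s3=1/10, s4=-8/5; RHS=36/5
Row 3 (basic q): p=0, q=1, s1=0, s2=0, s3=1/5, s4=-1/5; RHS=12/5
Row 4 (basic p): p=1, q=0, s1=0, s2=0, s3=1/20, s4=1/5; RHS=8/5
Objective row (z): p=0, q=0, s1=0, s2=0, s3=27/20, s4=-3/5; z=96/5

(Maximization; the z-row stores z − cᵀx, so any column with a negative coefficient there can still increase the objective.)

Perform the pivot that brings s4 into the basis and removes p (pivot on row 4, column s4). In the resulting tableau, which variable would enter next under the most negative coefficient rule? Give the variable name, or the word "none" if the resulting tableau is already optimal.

none

Pivot element 1/5. New z-row = old z-row − (-3/5)·(row 4/(1/5)).
Updated z-row coefficients: p: 3, q: 0, s1: 0, s2: 0, s3: 3/2, s4: 0.
No coefficient is strictly negative; the tableau after this pivot is optimal.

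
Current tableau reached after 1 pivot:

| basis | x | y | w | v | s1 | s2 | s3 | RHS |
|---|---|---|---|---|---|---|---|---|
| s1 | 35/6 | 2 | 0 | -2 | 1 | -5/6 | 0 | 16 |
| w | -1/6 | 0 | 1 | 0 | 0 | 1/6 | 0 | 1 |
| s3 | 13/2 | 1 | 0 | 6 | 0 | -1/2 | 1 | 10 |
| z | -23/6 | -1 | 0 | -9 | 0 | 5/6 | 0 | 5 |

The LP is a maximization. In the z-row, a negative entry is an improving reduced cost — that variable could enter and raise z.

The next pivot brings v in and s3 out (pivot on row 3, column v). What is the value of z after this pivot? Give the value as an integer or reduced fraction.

20

Minimum ratio for v: 10/6 = 5/3.
z changes by −(z-row coeff of v)·ratio = −(-9)·(5/3) = 15.
New z = 5 + 15 = 20.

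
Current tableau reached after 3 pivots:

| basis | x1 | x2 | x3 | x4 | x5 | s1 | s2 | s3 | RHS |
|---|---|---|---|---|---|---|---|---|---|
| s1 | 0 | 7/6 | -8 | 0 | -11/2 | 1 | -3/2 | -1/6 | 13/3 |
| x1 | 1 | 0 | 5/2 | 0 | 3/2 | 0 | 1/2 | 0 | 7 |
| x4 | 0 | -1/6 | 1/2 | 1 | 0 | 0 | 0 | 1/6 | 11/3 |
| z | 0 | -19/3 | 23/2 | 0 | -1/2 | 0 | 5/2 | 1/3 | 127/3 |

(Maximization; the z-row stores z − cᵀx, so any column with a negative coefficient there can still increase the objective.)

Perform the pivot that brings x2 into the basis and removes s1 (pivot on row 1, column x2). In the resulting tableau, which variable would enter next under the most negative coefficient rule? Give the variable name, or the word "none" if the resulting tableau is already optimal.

x3

Pivot element 7/6. New z-row = old z-row − (-19/3)·(row 1/(7/6)).
Updated z-row coefficients: x1: 0, x2: 0, x3: -447/14, x4: 0, x5: -425/14, s1: 38/7, s2: -79/14, s3: -4/7.
The most negative is -447/14 in column x3, so x3 would enter next.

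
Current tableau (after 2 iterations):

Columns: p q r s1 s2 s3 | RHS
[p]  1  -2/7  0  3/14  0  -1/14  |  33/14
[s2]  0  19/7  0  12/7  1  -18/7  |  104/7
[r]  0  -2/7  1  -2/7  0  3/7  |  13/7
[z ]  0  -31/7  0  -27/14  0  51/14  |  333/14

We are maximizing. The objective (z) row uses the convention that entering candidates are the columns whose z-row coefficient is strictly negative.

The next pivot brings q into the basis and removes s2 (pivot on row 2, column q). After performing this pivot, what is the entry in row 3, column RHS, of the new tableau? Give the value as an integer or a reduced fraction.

Pivot element is row 2, column q: 19/7.
Normalize row 2: new (row 2, RHS) = (104/7)/(19/7) = 104/19.
row 3 ← row 3 − (-2/7)·(new row 2): 13/7 − (-2/7)·(104/19) = 65/19.

65/19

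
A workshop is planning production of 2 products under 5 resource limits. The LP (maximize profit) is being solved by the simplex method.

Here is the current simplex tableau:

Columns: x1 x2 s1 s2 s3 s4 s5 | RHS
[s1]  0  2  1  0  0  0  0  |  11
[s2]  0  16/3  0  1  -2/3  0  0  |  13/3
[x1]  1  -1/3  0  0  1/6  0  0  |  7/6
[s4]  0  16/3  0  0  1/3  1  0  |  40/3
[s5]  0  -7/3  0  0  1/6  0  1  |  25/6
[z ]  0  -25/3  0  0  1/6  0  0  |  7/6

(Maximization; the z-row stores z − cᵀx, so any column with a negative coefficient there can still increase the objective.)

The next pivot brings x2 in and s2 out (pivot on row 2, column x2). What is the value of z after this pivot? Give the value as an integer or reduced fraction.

127/16

Minimum ratio for x2: (13/3)/(16/3) = 13/16.
z changes by −(z-row coeff of x2)·ratio = −(-25/3)·(13/16) = 325/48.
New z = 7/6 + (325/48) = 127/16.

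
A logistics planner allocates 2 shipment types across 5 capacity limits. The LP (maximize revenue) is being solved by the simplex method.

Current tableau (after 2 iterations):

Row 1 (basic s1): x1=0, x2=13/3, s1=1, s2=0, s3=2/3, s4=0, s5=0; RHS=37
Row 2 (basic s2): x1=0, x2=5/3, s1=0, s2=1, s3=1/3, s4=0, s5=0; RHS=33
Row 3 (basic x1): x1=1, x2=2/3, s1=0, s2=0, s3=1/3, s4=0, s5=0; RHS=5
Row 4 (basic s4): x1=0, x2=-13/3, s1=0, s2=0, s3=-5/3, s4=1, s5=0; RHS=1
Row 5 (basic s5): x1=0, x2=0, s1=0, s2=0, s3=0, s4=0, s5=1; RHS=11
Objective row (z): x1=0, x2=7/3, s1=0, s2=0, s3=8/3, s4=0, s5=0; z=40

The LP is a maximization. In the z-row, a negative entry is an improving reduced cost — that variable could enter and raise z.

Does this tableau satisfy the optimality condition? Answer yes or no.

No objective-row coefficient is strictly negative, so no entering variable exists; the tableau is optimal.

yes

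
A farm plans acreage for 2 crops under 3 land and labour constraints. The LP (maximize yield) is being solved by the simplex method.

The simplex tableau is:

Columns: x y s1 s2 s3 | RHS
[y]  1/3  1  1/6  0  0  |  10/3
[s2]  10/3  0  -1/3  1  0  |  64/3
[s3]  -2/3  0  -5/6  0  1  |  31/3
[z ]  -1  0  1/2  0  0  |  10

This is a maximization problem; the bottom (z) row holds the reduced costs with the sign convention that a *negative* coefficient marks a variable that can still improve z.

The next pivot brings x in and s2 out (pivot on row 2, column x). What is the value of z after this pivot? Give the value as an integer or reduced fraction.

Minimum ratio for x: (64/3)/(10/3) = 32/5.
z changes by −(z-row coeff of x)·ratio = −(-1)·(32/5) = 32/5.
New z = 10 + (32/5) = 82/5.

82/5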